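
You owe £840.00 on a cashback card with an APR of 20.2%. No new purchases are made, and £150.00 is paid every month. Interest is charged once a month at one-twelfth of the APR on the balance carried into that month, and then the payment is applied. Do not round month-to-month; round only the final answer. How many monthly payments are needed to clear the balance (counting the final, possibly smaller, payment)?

Monthly rate r = 20.2%/12 = 1.68333% = 0.0168333.
Recurrence: B ← B·(1+r) − £150.00.
Month 1: interest £14.14; balance after payment £704.14.
Month 2: interest £11.85; balance after payment £565.99.
Month 3: interest £9.53; balance after payment £425.52.
Month 4: interest £7.16; balance after payment £282.68.
Month 5: interest £4.76; balance after payment £137.44.
Month 6: interest £2.31; balance after payment £0.00.

6 months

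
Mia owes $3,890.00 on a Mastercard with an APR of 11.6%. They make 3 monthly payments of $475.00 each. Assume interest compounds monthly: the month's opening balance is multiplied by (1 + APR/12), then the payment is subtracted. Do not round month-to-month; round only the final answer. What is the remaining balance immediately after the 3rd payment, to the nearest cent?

Monthly rate r = 11.6%/12 = 0.966667% = 0.00966667.
Each month: B ← B·(1+r) − $475.00.
Month 1: interest $37.60; balance after payment $3,452.60.
Month 2: interest $33.38; balance after payment $3,010.98.
Month 3: interest $29.11; balance after payment $2,565.08.

$2,565.08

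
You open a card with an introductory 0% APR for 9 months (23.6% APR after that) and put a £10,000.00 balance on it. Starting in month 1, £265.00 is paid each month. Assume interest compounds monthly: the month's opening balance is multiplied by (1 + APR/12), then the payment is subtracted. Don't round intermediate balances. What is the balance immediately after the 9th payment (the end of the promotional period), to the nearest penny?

Promo months 1–9 at r₀ = 0%/12 = 0; months 10+ at r₁ = 23.6%/12 = 0.0196667.
After month 9 (no interest yet): B = £10,000.00 − 9·£265.00 = £7,615.00.

£7,615.00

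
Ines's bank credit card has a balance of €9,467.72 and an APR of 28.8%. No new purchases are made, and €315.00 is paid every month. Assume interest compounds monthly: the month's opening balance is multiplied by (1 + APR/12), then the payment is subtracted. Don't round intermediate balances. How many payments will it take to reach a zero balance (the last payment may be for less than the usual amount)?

Monthly rate r = 28.8%/12 = 2.4% = 0.024.
Recurrence: B ← B·(1+r) − €315.00.
Month 1: interest €227.23; balance after payment €9,379.95.
Month 2: interest €225.12; balance after payment €9,290.06.
Closed form: n = −ln(1 − rB₀/P)/ln(1+r) = −ln(0.27865)/ln(1.024) ≈ 53.878, so the balance reaches zero during payment 54.

54 months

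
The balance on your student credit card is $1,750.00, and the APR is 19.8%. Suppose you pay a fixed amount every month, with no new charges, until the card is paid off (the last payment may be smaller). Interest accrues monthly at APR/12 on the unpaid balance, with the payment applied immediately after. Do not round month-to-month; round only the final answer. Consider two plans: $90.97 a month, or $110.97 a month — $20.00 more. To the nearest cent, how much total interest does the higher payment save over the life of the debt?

Monthly rate r = 19.8%/12 = 1.65% = 0.0165.
At $90.97/mo: n = ⌈−ln(1 − rB₀/P)/ln(1+r)⌉ = 24 payments (last $30.52); total interest = total paid − $1,750.00 = $372.83.
At $110.97/mo: 19 payments (last $46.37); total interest $293.83.
Interest saved = $372.83 − $293.83 = $79.00.

$79.00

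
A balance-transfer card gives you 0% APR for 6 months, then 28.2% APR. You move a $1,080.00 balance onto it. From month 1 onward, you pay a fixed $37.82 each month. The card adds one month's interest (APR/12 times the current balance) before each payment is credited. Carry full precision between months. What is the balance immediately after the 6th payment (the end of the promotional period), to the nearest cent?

Promo months 1–6 at r₀ = 0%/12 = 0; months 7+ at r₁ = 28.2%/12 = 0.0235.
After month 6 (no interest yet): B = $1,080.00 − 6·$37.82 = $853.08.

$853.08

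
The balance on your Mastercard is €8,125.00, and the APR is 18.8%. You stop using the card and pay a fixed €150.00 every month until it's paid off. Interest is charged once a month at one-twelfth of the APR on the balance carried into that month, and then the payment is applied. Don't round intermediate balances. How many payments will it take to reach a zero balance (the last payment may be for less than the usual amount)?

Monthly rate r = 18.8%/12 = 1.56667% = 0.0156667.
Recurrence: B ← B·(1+r) − €150.00.
Month 1: interest €127.29; balance after payment €8,102.29.
Month 2: interest €126.94; balance after payment €8,079.23.
Closed form: n = −ln(1 − rB₀/P)/ln(1+r) = −ln(0.15139)/ln(1.01567) ≈ 121.446, so the balance reaches zero during payment 122.

122 payments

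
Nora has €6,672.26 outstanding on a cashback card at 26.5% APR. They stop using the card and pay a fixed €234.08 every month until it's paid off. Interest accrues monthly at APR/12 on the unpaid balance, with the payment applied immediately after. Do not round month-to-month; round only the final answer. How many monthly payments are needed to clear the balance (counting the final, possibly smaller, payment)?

Monthly rate r = 26.5%/12 = 2.20833% = 0.0220833.
Recurrence: B ← B·(1+r) − €234.08.
Month 1: interest €147.35; balance after payment €6,585.53.
Month 2: interest €145.43; balance after payment €6,496.88.
Closed form: n = −ln(1 − rB₀/P)/ln(1+r) = −ln(0.37053)/ln(1.02208) ≈ 45.452, so the balance reaches zero during payment 46.

46 months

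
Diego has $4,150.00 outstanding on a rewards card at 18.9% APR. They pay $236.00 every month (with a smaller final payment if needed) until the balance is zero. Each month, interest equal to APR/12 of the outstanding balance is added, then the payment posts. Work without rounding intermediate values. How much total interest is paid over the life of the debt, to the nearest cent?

$747.72

Monthly rate r = 18.9%/12 = 1.575% = 0.01575.
Payoff takes n = ⌈−ln(1 − rB₀/P)/ln(1+r)⌉ = ⌈20.752⌉ = 21 payments; the last is $177.72.
Total paid = 20·$236.00 + $177.72 = $4,897.72.
Total interest = total paid − principal = $4,897.72 − $4,150.00 = $747.72.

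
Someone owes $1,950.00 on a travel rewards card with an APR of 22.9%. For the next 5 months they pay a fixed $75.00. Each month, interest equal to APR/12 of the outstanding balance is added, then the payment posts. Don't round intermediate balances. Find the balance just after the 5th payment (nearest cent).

$1,753.71

Monthly rate r = 22.9%/12 = 1.90833% = 0.0190833.
Each month: B ← B·(1+r) − $75.00.
Month 1: interest $37.21; balance after payment $1,912.21.
Month 2: interest $36.49; balance after payment $1,873.70.
Month 3: interest $35.76; balance after payment $1,834.46.
Month 4: interest $35.01; balance after payment $1,794.47.
Month 5: interest $34.24; balance after payment $1,753.71.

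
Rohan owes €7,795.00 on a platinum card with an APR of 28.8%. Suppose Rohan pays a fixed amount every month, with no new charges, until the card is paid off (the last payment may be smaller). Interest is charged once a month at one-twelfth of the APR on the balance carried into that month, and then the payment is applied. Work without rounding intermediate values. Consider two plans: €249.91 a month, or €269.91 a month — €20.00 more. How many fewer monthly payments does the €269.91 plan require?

9 fewer payments

Monthly rate r = 28.8%/12 = 2.4% = 0.024.
At €249.91/mo: n = ⌈−ln(1 − rB₀/P)/ln(1+r)⌉ = 59 payments (last €54.34); total interest = total paid − €7,795.00 = €6,754.12.
At €269.91/mo: 50 payments (last €218.87); total interest €5,649.46.
Payments saved = 59 − 50 = 9.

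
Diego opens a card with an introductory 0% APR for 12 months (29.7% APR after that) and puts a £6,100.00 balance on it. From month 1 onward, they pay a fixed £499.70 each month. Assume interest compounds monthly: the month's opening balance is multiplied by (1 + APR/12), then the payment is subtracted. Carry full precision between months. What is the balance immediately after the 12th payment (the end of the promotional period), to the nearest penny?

£103.60

Promo months 1–12 at r₀ = 0%/12 = 0; months 13+ at r₁ = 29.7%/12 = 0.02475.
After month 12 (no interest yet): B = £6,100.00 − 12·£499.70 = £103.60.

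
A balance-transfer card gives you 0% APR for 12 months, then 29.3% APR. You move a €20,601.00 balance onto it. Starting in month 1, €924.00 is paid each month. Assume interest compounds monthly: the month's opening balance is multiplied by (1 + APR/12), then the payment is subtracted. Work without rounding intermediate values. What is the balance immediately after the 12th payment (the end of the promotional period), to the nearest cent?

Promo months 1–12 at r₀ = 0%/12 = 0; months 13+ at r₁ = 29.3%/12 = 0.0244167.
After month 12 (no interest yet): B = €20,601.00 − 12·€924.00 = €9,513.00.

€9,513.00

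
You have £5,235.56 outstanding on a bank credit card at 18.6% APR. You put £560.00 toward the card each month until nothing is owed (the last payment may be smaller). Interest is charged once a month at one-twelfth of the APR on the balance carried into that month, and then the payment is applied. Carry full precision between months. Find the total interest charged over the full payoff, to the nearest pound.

Monthly rate r = 18.6%/12 = 1.55% = 0.0155.
Payoff takes n = ⌈−ln(1 − rB₀/P)/ln(1+r)⌉ = ⌈10.178⌉ = 11 payments; the last is £100.42.
Total paid = 10·£560.00 + £100.42 = £5,700.42.
Total interest = total paid − principal = £5,700.42 − £5,235.56 = £464.86.

£465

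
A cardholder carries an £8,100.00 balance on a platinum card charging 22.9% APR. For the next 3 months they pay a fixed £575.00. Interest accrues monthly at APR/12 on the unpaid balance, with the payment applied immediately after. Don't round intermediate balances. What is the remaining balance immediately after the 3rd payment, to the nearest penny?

£6,814.50

Monthly rate r = 22.9%/12 = 1.90833% = 0.0190833.
Each month: B ← B·(1+r) − £575.00.
Month 1: interest £154.57; balance after payment £7,679.58.
Month 2: interest £146.55; balance after payment £7,251.13.
Month 3: interest £138.38; balance after payment £6,814.50.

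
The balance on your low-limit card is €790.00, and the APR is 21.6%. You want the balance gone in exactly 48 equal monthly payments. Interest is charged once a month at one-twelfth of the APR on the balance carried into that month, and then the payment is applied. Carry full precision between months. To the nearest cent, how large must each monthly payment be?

€24.72

Monthly rate r = 21.6%/12 = 1.8% = 0.018.
Level-payment amortization: P = B₀·r / (1 − (1+r)^(−n)) = 790.00·0.018 / (1 − 1.018^(−48)).
Denominator 1 − (1+r)^(−48) = 0.575276143.
P = 14.22 / 0.575276143 ≈ 24.72.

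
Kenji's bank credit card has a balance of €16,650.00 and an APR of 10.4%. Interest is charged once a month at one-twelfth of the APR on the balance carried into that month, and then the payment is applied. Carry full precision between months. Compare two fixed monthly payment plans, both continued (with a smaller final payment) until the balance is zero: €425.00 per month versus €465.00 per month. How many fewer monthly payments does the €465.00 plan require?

Monthly rate r = 10.4%/12 = 0.866667% = 0.00866667.
At €425.00/mo: n = ⌈−ln(1 − rB₀/P)/ln(1+r)⌉ = 49 payments (last €29.42); total interest = total paid − €16,650.00 = €3,779.42.
At €465.00/mo: 44 payments (last €25.44); total interest €3,370.44.
Payments saved = 49 − 44 = 5.

5 fewer payments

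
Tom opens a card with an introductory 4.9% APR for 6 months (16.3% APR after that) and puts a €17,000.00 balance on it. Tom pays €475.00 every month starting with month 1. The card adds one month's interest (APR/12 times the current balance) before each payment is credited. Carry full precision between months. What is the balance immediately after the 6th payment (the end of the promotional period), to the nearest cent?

€14,541.52

Promo months 1–6 at r₀ = 4.9%/12 = 0.00408333; months 7+ at r₁ = 16.3%/12 = 0.0135833.
After month 6: iterate B ← B·(1+r₀) − €475.00 for 6 months → €14,541.52.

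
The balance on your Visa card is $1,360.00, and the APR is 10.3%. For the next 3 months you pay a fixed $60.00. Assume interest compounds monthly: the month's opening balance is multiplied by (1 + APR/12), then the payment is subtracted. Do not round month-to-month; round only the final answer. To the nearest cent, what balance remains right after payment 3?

$1,213.77

Monthly rate r = 10.3%/12 = 0.858333% = 0.00858333.
Each month: B ← B·(1+r) − $60.00.
Month 1: interest $11.67; balance after payment $1,311.67.
Month 2: interest $11.26; balance after payment $1,262.93.
Month 3: interest $10.84; balance after payment $1,213.77.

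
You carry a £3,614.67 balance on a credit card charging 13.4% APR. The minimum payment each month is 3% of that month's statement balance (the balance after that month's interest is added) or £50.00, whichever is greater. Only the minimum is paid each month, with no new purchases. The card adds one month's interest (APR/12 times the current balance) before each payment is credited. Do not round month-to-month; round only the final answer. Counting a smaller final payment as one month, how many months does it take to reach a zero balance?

Monthly rate r = 13.4%/12 = 1.11667% = 0.0111667.
While 3% of the post-interest balance exceeds £50.00, each month B ← (B·(1+r))·(1 − 0.03), i.e. B shrinks by the factor (1+r)·0.97 = 0.98083.
This holds for months 1–41. Entering month 42 the balance is £1,634.72; 3% of the post-interest balance is now below £50.00, so the flat £50.00 minimum applies from here.
From month 42 a fixed £50.00 at rate r clears £1,634.72 in 41 more payments. Total: 41 + 41 = 82 months.

82 months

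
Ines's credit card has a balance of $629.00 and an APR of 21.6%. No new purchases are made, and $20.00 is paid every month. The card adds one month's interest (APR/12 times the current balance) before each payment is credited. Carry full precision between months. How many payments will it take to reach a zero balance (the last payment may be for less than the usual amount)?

Monthly rate r = 21.6%/12 = 1.8% = 0.018.
Recurrence: B ← B·(1+r) − $20.00.
Month 1: interest $11.32; balance after payment $620.32.
Month 2: interest $11.17; balance after payment $611.49.
Closed form: n = −ln(1 − rB₀/P)/ln(1+r) = −ln(0.4339)/ln(1.018) ≈ 46.802, so the balance reaches zero during payment 47.

47 months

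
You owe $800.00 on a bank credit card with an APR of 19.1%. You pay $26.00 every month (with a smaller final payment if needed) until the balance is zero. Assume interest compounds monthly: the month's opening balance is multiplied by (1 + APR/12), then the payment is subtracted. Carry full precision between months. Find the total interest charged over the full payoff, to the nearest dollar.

Monthly rate r = 19.1%/12 = 1.59167% = 0.0159167.
Payoff takes n = ⌈−ln(1 − rB₀/P)/ln(1+r)⌉ = ⌈42.608⌉ = 43 payments; the last is $15.87.
Total paid = 42·$26.00 + $15.87 = $1,107.87.
Total interest = total paid − principal = $1,107.87 − $800.00 = $307.87.

$308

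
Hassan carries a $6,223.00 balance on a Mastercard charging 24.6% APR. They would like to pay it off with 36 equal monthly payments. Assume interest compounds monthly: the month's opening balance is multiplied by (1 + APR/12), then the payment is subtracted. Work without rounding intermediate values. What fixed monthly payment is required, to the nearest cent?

Monthly rate r = 24.6%/12 = 2.05% = 0.0205.
Level-payment amortization: P = B₀·r / (1 − (1+r)^(−n)) = 6223.00·0.0205 / (1 − 1.0205^(−36)).
Denominator 1 − (1+r)^(−36) = 0.518349879.
P = 127.572 / 0.518349879 ≈ 246.11.

$246.11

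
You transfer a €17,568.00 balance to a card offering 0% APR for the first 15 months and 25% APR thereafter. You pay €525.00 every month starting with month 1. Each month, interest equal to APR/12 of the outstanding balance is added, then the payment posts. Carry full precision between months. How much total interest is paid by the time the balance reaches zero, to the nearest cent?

€2,671.28

Promo months 1–15 at r₀ = 0%/12 = 0; months 16+ at r₁ = 25%/12 = 0.0208333.
After month 15 (no interest yet): B = €17,568.00 − 15·€525.00 = €9,693.00.
Then at r₁ with €525.00/mo: n₂ = −ln(1 − r₁·B/P)/ln(1+r₁) ≈ 23.55 → 24 more payments.
Total paid = 38·€525.00 + €289.28 = €20,239.28; interest = €20,239.28 − €17,568.00 = €2,671.28.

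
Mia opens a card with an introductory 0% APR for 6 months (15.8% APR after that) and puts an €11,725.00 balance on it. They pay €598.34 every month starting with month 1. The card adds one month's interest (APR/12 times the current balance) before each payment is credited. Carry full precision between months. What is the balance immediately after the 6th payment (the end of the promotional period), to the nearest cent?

€8,134.96

Promo months 1–6 at r₀ = 0%/12 = 0; months 7+ at r₁ = 15.8%/12 = 0.0131667.
After month 6 (no interest yet): B = €11,725.00 − 6·€598.34 = €8,134.96.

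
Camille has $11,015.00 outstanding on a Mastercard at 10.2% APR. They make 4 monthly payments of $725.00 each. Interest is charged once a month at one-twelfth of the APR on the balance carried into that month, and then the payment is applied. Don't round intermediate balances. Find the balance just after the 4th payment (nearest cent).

$8,457.13

Monthly rate r = 10.2%/12 = 0.85% = 0.0085.
Each month: B ← B·(1+r) − $725.00.
Month 1: interest $93.63; balance after payment $10,383.63.
Month 2: interest $88.26; balance after payment $9,746.89.
Month 3: interest $82.85; balance after payment $9,104.74.
Month 4: interest $77.39; balance after payment $8,457.13.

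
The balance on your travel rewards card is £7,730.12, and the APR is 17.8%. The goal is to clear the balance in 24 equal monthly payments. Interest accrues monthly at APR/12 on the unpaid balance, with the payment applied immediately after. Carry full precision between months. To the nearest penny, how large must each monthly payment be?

Monthly rate r = 17.8%/12 = 1.48333% = 0.0148333.
Level-payment amortization: P = B₀·r / (1 − (1+r)^(−n)) = 7730.12·0.0148333 / (1 − 1.01483^(−24)).
Denominator 1 − (1+r)^(−24) = 0.297693591.
P = 114.663 / 0.297693591 ≈ 385.17.

£385.17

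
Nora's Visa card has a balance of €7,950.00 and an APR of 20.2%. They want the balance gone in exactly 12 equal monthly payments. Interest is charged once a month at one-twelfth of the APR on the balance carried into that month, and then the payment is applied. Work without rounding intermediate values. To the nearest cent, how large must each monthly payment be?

Monthly rate r = 20.2%/12 = 1.68333% = 0.0168333.
Level-payment amortization: P = B₀·r / (1 − (1+r)^(−n)) = 7950.00·0.0168333 / (1 − 1.01683^(−12)).
Denominator 1 − (1+r)^(−12) = 0.181530115.
P = 133.825 / 0.181530115 ≈ 737.21.

€737.21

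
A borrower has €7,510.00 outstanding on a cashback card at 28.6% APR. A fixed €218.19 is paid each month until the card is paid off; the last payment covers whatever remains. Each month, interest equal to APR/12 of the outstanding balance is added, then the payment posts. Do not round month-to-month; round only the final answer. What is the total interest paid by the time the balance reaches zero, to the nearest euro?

Monthly rate r = 28.6%/12 = 2.38333% = 0.0238333.
Payoff takes n = ⌈−ln(1 − rB₀/P)/ln(1+r)⌉ = ⌈72.882⌉ = 73 payments; the last is €192.73.
Total paid = 72·€218.19 + €192.73 = €15,902.41.
Total interest = total paid − principal = €15,902.41 − €7,510.00 = €8,392.41.

€8,392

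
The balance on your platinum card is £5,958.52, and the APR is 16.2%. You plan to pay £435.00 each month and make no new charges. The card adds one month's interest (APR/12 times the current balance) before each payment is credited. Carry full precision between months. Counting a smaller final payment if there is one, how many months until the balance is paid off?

Monthly rate r = 16.2%/12 = 1.35% = 0.0135.
Recurrence: B ← B·(1+r) − £435.00.
Month 1: interest £80.44; balance after payment £5,603.96.
Month 2: interest £75.65; balance after payment £5,244.61.
Closed form: n = −ln(1 − rB₀/P)/ln(1+r) = −ln(0.81508)/ln(1.0135) ≈ 15.248, so the balance reaches zero during payment 16.

16 payments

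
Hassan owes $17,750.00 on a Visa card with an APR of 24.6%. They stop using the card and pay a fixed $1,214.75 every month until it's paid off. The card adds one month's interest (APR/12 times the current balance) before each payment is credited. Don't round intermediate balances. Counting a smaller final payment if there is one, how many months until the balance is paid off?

18 months

Monthly rate r = 24.6%/12 = 2.05% = 0.0205.
Recurrence: B ← B·(1+r) − $1,214.75.
Month 1: interest $363.88; balance after payment $16,899.12.
Month 2: interest $346.43; balance after payment $16,030.81.
Closed form: n = −ln(1 − rB₀/P)/ln(1+r) = −ln(0.70045)/ln(1.0205) ≈ 17.545, so the balance reaches zero during payment 18.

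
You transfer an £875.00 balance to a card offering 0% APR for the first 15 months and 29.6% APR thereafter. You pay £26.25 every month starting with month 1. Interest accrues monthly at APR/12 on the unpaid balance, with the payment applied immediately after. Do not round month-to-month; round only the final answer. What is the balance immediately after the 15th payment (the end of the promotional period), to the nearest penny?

£481.25

Promo months 1–15 at r₀ = 0%/12 = 0; months 16+ at r₁ = 29.6%/12 = 0.0246667.
After month 15 (no interest yet): B = £875.00 − 15·£26.25 = £481.25.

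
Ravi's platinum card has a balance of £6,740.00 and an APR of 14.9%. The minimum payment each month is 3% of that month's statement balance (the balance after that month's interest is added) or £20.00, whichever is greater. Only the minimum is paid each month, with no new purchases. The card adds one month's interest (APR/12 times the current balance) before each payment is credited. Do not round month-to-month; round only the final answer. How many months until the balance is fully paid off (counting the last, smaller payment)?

Monthly rate r = 14.9%/12 = 1.24167% = 0.0124167.
While 3% of the post-interest balance exceeds £20.00, each month B ← (B·(1+r))·(1 − 0.03), i.e. B shrinks by the factor (1+r)·0.97 = 0.98204.
This holds for months 1–129. Entering month 130 the balance is £650.97; 3% of the post-interest balance is now below £20.00, so the flat £20.00 minimum applies from here.
From month 130 a fixed £20.00 at rate r clears £650.97 in 42 more payments. Total: 129 + 42 = 171 months.

171 months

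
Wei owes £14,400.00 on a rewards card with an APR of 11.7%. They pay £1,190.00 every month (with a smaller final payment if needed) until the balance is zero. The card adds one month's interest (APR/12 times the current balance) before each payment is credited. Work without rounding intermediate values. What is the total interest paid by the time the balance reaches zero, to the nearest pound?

Monthly rate r = 11.7%/12 = 0.975% = 0.00975.
Payoff takes n = ⌈−ln(1 − rB₀/P)/ln(1+r)⌉ = ⌈12.939⌉ = 13 payments; the last is £1,117.73.
Total paid = 12·£1,190.00 + £1,117.73 = £15,397.73.
Total interest = total paid − principal = £15,397.73 − £14,400.00 = £997.73.

£998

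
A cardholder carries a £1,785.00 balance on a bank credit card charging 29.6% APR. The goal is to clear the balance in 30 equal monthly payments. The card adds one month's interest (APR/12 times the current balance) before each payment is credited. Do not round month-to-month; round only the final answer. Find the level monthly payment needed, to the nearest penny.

Monthly rate r = 29.6%/12 = 2.46667% = 0.0246667.
Level-payment amortization: P = B₀·r / (1 − (1+r)^(−n)) = 1785.00·0.0246667 / (1 − 1.02467^(−30)).
Denominator 1 − (1+r)^(−30) = 0.51858264.
P = 44.03 / 0.51858264 ≈ 84.90.

£84.90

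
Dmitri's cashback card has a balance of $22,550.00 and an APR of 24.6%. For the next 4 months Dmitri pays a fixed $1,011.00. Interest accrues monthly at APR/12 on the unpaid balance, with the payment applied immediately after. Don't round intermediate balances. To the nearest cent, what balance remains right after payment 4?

$20,286.68

Monthly rate r = 24.6%/12 = 2.05% = 0.0205.
Each month: B ← B·(1+r) − $1,011.00.
Month 1: interest $462.28; balance after payment $22,001.28.
Month 2: interest $451.03; balance after payment $21,441.30.
Month 3: interest $439.55; balance after payment $20,869.85.
Month 4: interest $427.83; balance after payment $20,286.68.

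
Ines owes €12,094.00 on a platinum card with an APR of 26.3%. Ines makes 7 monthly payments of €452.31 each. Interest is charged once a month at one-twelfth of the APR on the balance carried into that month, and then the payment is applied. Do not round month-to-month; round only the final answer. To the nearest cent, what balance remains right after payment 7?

€10,693.85

Monthly rate r = 26.3%/12 = 2.19167% = 0.0219167.
Each month: B ← B·(1+r) − €452.31.
Month 1: interest €265.06; balance after payment €11,906.75.
Month 2: interest €260.96; balance after payment €11,715.40.
Month 3: interest €256.76; balance after payment €11,519.85.
Month 4: interest €252.48; balance after payment €11,320.02.
Month 5: interest €248.10; balance after payment €11,115.80.
Month 6: interest €243.62; balance after payment €10,907.11.
Month 7: interest €239.05; balance after payment €10,693.85.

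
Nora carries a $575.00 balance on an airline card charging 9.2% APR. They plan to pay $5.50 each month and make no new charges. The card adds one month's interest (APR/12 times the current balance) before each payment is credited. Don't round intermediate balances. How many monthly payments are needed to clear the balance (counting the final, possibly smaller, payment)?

Monthly rate r = 9.2%/12 = 0.766667% = 0.00766667.
Recurrence: B ← B·(1+r) − $5.50.
Month 1: interest $4.41; balance after payment $573.91.
Month 2: interest $4.40; balance after payment $572.81.
Closed form: n = −ln(1 − rB₀/P)/ln(1+r) = −ln(0.19848)/ln(1.00767) ≈ 211.726, so the balance reaches zero during payment 212.

212 payments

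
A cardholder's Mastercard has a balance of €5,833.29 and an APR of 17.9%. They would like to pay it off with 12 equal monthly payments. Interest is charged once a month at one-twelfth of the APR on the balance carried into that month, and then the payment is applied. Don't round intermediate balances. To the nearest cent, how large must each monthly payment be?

€534.52

Monthly rate r = 17.9%/12 = 1.49167% = 0.0149167.
Level-payment amortization: P = B₀·r / (1 − (1+r)^(−n)) = 5833.29·0.0149167 / (1 − 1.01492^(−12)).
Denominator 1 − (1+r)^(−12) = 0.162788111.
P = 87.0132 / 0.162788111 ≈ 534.52.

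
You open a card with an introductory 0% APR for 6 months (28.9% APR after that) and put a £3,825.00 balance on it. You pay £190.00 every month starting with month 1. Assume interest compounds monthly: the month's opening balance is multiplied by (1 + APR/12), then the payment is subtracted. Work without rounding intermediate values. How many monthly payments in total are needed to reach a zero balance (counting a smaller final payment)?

Promo months 1–6 at r₀ = 0%/12 = 0; months 7+ at r₁ = 28.9%/12 = 0.0240833.
After month 6 (no interest yet): B = £3,825.00 − 6·£190.00 = £2,685.00.
Then at r₁ with £190.00/mo: n₂ = −ln(1 − r₁·B/P)/ln(1+r₁) ≈ 17.48 → 18 more payments.

24 months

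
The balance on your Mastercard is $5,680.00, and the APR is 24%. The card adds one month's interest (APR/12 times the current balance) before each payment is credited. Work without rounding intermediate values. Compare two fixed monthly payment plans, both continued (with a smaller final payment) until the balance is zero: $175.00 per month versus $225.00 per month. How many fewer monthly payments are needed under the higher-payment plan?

17 fewer payments

Monthly rate r = 24%/12 = 2% = 0.02.
At $175.00/mo: n = ⌈−ln(1 − rB₀/P)/ln(1+r)⌉ = 53 payments (last $156.05); total interest = total paid − $5,680.00 = $3,576.05.
At $225.00/mo: 36 payments (last $112.83); total interest $2,307.83.
Payments saved = 53 − 36 = 17.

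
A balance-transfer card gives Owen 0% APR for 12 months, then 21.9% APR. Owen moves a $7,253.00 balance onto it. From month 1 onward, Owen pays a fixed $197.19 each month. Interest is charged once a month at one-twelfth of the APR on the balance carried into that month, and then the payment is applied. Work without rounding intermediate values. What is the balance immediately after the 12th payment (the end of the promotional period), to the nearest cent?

$4,886.72

Promo months 1–12 at r₀ = 0%/12 = 0; months 13+ at r₁ = 21.9%/12 = 0.01825.
After month 12 (no interest yet): B = $7,253.00 − 12·$197.19 = $4,886.72.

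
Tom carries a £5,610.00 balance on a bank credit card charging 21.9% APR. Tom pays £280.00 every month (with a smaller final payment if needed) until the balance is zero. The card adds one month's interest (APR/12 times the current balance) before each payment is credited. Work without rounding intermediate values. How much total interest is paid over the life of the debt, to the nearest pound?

£1,437

Monthly rate r = 21.9%/12 = 1.825% = 0.01825.
Payoff takes n = ⌈−ln(1 − rB₀/P)/ln(1+r)⌉ = ⌈25.167⌉ = 26 payments; the last is £47.12.
Total paid = 25·£280.00 + £47.12 = £7,047.12.
Total interest = total paid − principal = £7,047.12 − £5,610.00 = £1,437.12.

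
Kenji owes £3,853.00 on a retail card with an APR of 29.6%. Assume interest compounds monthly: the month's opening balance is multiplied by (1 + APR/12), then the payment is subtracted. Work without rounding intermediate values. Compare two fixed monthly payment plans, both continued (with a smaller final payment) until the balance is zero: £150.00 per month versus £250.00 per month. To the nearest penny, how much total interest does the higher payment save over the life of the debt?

£1,273.08

Monthly rate r = 29.6%/12 = 2.46667% = 0.0246667.
At £150.00/mo: n = ⌈−ln(1 − rB₀/P)/ln(1+r)⌉ = 42 payments (last £30.95); total interest = total paid − £3,853.00 = £2,327.95.
At £250.00/mo: 20 payments (last £157.87); total interest £1,054.87.
Interest saved = £2,327.95 − £1,054.87 = £1,273.08.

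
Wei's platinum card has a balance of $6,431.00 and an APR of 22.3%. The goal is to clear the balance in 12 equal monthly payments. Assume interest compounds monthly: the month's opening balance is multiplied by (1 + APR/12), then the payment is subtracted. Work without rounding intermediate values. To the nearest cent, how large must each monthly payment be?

$602.83

Monthly rate r = 22.3%/12 = 1.85833% = 0.0185833.
Level-payment amortization: P = B₀·r / (1 − (1+r)^(−n)) = 6431.00·0.0185833 / (1 − 1.01858^(−12)).
Denominator 1 − (1+r)^(−12) = 0.198245859.
P = 119.509 / 0.198245859 ≈ 602.83.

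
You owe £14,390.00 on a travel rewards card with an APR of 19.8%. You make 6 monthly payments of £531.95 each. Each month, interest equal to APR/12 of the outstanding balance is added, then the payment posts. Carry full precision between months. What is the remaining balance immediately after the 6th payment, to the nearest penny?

£12,548.39

Monthly rate r = 19.8%/12 = 1.65% = 0.0165.
Each month: B ← B·(1+r) − £531.95.
Month 1: interest £237.44; balance after payment £14,095.48.
Month 2: interest £232.58; balance after payment £13,796.11.
Month 3: interest £227.64; balance after payment £13,491.80.
Month 4: interest £222.61; balance after payment £13,182.46.
Month 5: interest £217.51; balance after payment £12,868.02.
Month 6: interest £212.32; balance after payment £12,548.39.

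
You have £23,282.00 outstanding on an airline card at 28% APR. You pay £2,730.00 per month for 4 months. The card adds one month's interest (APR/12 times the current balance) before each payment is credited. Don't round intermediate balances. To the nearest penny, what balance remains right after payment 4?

£14,224.05

Monthly rate r = 28%/12 = 2.33333% = 0.0233333.
Each month: B ← B·(1+r) − £2,730.00.
Month 1: interest £543.25; balance after payment £21,095.25.
Month 2: interest £492.22; balance after payment £18,857.47.
Month 3: interest £440.01; balance after payment £16,567.48.
Month 4: interest £386.57; balance after payment £14,224.05.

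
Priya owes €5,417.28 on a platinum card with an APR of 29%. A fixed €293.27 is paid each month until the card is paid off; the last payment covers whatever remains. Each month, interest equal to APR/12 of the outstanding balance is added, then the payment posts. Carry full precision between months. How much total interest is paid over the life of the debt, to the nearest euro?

Monthly rate r = 29%/12 = 2.41667% = 0.0241667.
Payoff takes n = ⌈−ln(1 − rB₀/P)/ln(1+r)⌉ = ⌈24.763⌉ = 25 payments; the last is €224.42.
Total paid = 24·€293.27 + €224.42 = €7,262.90.
Total interest = total paid − principal = €7,262.90 − €5,417.28 = €1,845.62.

€1,846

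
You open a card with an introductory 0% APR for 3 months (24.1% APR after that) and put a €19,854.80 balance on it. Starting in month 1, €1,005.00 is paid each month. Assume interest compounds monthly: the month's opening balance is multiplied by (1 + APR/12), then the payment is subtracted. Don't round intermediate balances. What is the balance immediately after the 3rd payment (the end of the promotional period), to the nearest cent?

Promo months 1–3 at r₀ = 0%/12 = 0; months 4+ at r₁ = 24.1%/12 = 0.0200833.
After month 3 (no interest yet): B = €19,854.80 − 3·€1,005.00 = €16,839.80.

€16,839.80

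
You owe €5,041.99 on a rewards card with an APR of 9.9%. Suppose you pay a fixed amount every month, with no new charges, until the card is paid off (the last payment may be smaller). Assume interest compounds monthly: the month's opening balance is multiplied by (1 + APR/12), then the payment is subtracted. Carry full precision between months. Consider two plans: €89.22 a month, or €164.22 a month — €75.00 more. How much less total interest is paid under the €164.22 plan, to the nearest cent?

Monthly rate r = 9.9%/12 = 0.825% = 0.00825.
At €89.22/mo: n = ⌈−ln(1 − rB₀/P)/ln(1+r)⌉ = 77 payments (last €36.46); total interest = total paid − €5,041.99 = €1,775.19.
At €164.22/mo: 36 payments (last €90.55); total interest €796.26.
Interest saved = €1,775.19 − €796.26 = €978.93.

€978.93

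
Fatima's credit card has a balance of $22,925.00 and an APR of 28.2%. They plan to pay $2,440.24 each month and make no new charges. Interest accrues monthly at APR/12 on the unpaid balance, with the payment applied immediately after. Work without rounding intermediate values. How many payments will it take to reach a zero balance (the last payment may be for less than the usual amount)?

11 months

Monthly rate r = 28.2%/12 = 2.35% = 0.0235.
Recurrence: B ← B·(1+r) − $2,440.24.
Month 1: interest $538.74; balance after payment $21,023.50.
Month 2: interest $494.05; balance after payment $19,077.31.
Closed form: n = −ln(1 − rB₀/P)/ln(1+r) = −ln(0.77923)/ln(1.0235) ≈ 10.739, so the balance reaches zero during payment 11.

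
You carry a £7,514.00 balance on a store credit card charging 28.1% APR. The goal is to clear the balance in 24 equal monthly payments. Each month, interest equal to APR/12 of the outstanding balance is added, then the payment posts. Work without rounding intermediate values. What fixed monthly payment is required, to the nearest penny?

£412.82

Monthly rate r = 28.1%/12 = 2.34167% = 0.0234167.
Level-payment amortization: P = B₀·r / (1 − (1+r)^(−n)) = 7514.00·0.0234167 / (1 − 1.02342^(−24)).
Denominator 1 − (1+r)^(−24) = 0.426226677.
P = 175.953 / 0.426226677 ≈ 412.82.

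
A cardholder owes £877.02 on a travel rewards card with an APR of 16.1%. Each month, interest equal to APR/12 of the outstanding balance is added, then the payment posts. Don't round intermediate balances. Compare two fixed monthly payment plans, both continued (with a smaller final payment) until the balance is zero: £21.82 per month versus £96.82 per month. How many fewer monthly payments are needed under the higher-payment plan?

49 fewer payments

Monthly rate r = 16.1%/12 = 1.34167% = 0.0134167.
At £21.82/mo: n = ⌈−ln(1 − rB₀/P)/ln(1+r)⌉ = 59 payments (last £3.18); total interest = total paid − £877.02 = £391.72.
At £96.82/mo: 10 payments (last £70.07); total interest £64.43.
Payments saved = 59 − 10 = 49.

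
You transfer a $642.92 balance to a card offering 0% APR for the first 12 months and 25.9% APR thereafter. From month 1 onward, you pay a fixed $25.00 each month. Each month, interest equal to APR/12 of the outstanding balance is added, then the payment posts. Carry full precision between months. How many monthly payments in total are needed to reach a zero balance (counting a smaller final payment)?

29 payments

Promo months 1–12 at r₀ = 0%/12 = 0; months 13+ at r₁ = 25.9%/12 = 0.0215833.
After month 12 (no interest yet): B = $642.92 − 12·$25.00 = $342.92.
Then at r₁ with $25.00/mo: n₂ = −ln(1 − r₁·B/P)/ln(1+r₁) ≈ 16.44 → 17 more payments.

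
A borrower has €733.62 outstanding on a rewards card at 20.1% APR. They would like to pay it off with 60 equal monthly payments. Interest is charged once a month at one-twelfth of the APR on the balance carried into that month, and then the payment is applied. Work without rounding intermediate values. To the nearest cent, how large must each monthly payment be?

€19.48

Monthly rate r = 20.1%/12 = 1.675% = 0.01675.
Level-payment amortization: P = B₀·r / (1 − (1+r)^(−n)) = 733.62·0.01675 / (1 − 1.01675^(−60)).
Denominator 1 − (1+r)^(−60) = 0.630895674.
P = 12.2881 / 0.630895674 ≈ 19.48.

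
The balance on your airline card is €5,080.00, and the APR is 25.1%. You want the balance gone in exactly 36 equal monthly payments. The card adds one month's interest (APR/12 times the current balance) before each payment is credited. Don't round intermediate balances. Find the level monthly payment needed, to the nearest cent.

Monthly rate r = 25.1%/12 = 2.09167% = 0.0209167.
Level-payment amortization: P = B₀·r / (1 − (1+r)^(−n)) = 5080.00·0.0209167 / (1 − 1.02092^(−36)).
Denominator 1 − (1+r)^(−36) = 0.525376298.
P = 106.257 / 0.525376298 ≈ 202.25.

€202.25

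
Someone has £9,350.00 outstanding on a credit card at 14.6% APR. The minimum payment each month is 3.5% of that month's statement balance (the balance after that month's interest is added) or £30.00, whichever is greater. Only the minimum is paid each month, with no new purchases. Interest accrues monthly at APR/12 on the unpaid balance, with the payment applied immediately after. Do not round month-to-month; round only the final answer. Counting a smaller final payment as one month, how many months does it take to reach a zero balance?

137 months

Monthly rate r = 14.6%/12 = 1.21667% = 0.0121667.
While 3.5% of the post-interest balance exceeds £30.00, each month B ← (B·(1+r))·(1 − 0.035), i.e. B shrinks by the factor (1+r)·0.965 = 0.97674.
This holds for months 1–103. Entering month 104 the balance is £828.10; 3.5% of the post-interest balance is now below £30.00, so the flat £30.00 minimum applies from here.
From month 104 a fixed £30.00 at rate r clears £828.10 in 34 more payments. Total: 103 + 34 = 137 months.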